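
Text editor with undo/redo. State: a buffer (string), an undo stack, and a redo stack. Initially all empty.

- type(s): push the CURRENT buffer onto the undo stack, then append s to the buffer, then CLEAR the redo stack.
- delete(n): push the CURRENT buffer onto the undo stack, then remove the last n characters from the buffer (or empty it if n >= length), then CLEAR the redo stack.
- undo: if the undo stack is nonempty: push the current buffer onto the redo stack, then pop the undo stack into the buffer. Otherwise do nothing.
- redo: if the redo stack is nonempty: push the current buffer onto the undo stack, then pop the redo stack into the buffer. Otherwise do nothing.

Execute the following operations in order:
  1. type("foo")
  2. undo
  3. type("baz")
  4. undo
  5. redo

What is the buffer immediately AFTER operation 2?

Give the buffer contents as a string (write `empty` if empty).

Answer: empty

Derivation:
After op 1 (type): buf='foo' undo_depth=1 redo_depth=0
After op 2 (undo): buf='(empty)' undo_depth=0 redo_depth=1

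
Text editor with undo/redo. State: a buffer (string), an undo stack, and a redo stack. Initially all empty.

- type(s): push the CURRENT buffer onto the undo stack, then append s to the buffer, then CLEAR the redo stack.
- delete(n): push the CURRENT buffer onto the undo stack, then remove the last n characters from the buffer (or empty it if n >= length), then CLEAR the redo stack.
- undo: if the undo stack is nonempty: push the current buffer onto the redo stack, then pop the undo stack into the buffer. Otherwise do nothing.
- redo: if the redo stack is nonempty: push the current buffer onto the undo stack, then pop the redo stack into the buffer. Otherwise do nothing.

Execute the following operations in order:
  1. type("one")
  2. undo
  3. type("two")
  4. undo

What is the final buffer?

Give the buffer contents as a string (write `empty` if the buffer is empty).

After op 1 (type): buf='one' undo_depth=1 redo_depth=0
After op 2 (undo): buf='(empty)' undo_depth=0 redo_depth=1
After op 3 (type): buf='two' undo_depth=1 redo_depth=0
After op 4 (undo): buf='(empty)' undo_depth=0 redo_depth=1

Answer: empty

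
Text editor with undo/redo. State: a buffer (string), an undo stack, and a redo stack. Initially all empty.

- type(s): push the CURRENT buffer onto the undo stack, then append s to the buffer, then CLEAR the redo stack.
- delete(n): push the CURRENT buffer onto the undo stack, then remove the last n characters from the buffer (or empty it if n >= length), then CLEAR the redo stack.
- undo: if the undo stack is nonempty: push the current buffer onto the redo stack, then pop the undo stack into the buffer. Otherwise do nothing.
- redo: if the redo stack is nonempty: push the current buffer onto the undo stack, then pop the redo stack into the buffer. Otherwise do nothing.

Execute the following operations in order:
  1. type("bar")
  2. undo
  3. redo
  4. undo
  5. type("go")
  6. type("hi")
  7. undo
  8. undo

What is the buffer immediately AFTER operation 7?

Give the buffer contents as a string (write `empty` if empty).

Answer: go

Derivation:
After op 1 (type): buf='bar' undo_depth=1 redo_depth=0
After op 2 (undo): buf='(empty)' undo_depth=0 redo_depth=1
After op 3 (redo): buf='bar' undo_depth=1 redo_depth=0
After op 4 (undo): buf='(empty)' undo_depth=0 redo_depth=1
After op 5 (type): buf='go' undo_depth=1 redo_depth=0
After op 6 (type): buf='gohi' undo_depth=2 redo_depth=0
After op 7 (undo): buf='go' undo_depth=1 redo_depth=1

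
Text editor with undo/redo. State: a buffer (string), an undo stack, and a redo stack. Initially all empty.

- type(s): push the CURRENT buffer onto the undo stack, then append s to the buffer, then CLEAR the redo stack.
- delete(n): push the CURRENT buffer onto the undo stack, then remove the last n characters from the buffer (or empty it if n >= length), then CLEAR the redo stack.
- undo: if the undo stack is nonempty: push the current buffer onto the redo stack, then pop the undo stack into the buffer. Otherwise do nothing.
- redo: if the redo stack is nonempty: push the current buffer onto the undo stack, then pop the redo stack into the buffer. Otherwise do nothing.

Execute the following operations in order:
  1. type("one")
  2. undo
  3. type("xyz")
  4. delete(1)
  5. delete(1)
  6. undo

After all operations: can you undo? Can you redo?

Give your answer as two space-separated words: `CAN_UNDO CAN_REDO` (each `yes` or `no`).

Answer: yes yes

Derivation:
After op 1 (type): buf='one' undo_depth=1 redo_depth=0
After op 2 (undo): buf='(empty)' undo_depth=0 redo_depth=1
After op 3 (type): buf='xyz' undo_depth=1 redo_depth=0
After op 4 (delete): buf='xy' undo_depth=2 redo_depth=0
After op 5 (delete): buf='x' undo_depth=3 redo_depth=0
After op 6 (undo): buf='xy' undo_depth=2 redo_depth=1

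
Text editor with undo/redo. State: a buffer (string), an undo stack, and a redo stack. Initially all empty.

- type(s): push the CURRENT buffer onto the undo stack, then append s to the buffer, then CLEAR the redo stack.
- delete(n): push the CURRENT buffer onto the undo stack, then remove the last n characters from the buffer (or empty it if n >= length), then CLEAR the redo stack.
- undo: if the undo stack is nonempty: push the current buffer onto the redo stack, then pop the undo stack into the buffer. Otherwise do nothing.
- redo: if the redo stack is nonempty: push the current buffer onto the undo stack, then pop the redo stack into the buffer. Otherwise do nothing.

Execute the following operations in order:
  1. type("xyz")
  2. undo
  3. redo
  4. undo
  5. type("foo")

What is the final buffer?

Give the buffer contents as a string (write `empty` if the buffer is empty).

Answer: foo

Derivation:
After op 1 (type): buf='xyz' undo_depth=1 redo_depth=0
After op 2 (undo): buf='(empty)' undo_depth=0 redo_depth=1
After op 3 (redo): buf='xyz' undo_depth=1 redo_depth=0
After op 4 (undo): buf='(empty)' undo_depth=0 redo_depth=1
After op 5 (type): buf='foo' undo_depth=1 redo_depth=0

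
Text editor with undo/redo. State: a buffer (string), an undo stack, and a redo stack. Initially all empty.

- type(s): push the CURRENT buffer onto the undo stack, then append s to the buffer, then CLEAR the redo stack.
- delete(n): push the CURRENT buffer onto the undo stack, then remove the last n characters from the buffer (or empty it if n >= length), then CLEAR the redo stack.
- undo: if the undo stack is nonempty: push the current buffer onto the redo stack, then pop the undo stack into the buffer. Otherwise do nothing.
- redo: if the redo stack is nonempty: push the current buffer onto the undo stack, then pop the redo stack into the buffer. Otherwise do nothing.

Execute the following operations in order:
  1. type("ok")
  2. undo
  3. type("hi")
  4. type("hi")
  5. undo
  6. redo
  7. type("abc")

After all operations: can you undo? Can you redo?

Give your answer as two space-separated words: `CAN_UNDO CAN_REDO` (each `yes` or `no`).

After op 1 (type): buf='ok' undo_depth=1 redo_depth=0
After op 2 (undo): buf='(empty)' undo_depth=0 redo_depth=1
After op 3 (type): buf='hi' undo_depth=1 redo_depth=0
After op 4 (type): buf='hihi' undo_depth=2 redo_depth=0
After op 5 (undo): buf='hi' undo_depth=1 redo_depth=1
After op 6 (redo): buf='hihi' undo_depth=2 redo_depth=0
After op 7 (type): buf='hihiabc' undo_depth=3 redo_depth=0

Answer: yes no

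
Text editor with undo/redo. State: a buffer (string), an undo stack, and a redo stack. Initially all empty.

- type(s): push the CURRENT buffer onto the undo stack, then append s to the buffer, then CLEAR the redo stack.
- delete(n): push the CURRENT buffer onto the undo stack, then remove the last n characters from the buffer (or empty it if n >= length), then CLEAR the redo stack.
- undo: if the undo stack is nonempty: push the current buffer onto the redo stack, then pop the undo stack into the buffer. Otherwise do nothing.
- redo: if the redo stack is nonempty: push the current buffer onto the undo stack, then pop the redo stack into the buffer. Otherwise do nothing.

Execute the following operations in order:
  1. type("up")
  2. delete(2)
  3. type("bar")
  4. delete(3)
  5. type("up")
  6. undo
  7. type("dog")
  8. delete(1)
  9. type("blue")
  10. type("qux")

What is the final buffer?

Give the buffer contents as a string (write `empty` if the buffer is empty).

Answer: dobluequx

Derivation:
After op 1 (type): buf='up' undo_depth=1 redo_depth=0
After op 2 (delete): buf='(empty)' undo_depth=2 redo_depth=0
After op 3 (type): buf='bar' undo_depth=3 redo_depth=0
After op 4 (delete): buf='(empty)' undo_depth=4 redo_depth=0
After op 5 (type): buf='up' undo_depth=5 redo_depth=0
After op 6 (undo): buf='(empty)' undo_depth=4 redo_depth=1
After op 7 (type): buf='dog' undo_depth=5 redo_depth=0
After op 8 (delete): buf='do' undo_depth=6 redo_depth=0
After op 9 (type): buf='doblue' undo_depth=7 redo_depth=0
After op 10 (type): buf='dobluequx' undo_depth=8 redo_depth=0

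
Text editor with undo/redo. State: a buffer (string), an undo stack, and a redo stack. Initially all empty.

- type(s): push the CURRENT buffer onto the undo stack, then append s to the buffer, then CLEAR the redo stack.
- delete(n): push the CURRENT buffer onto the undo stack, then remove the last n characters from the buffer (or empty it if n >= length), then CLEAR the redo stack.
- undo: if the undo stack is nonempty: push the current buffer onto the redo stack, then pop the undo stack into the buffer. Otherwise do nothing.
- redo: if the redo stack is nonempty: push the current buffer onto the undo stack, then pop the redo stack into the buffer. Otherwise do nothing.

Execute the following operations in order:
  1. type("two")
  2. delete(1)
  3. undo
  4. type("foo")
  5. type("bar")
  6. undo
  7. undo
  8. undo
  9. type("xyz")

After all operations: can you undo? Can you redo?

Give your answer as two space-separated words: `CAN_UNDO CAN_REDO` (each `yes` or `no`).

Answer: yes no

Derivation:
After op 1 (type): buf='two' undo_depth=1 redo_depth=0
After op 2 (delete): buf='tw' undo_depth=2 redo_depth=0
After op 3 (undo): buf='two' undo_depth=1 redo_depth=1
After op 4 (type): buf='twofoo' undo_depth=2 redo_depth=0
After op 5 (type): buf='twofoobar' undo_depth=3 redo_depth=0
After op 6 (undo): buf='twofoo' undo_depth=2 redo_depth=1
After op 7 (undo): buf='two' undo_depth=1 redo_depth=2
After op 8 (undo): buf='(empty)' undo_depth=0 redo_depth=3
After op 9 (type): buf='xyz' undo_depth=1 redo_depth=0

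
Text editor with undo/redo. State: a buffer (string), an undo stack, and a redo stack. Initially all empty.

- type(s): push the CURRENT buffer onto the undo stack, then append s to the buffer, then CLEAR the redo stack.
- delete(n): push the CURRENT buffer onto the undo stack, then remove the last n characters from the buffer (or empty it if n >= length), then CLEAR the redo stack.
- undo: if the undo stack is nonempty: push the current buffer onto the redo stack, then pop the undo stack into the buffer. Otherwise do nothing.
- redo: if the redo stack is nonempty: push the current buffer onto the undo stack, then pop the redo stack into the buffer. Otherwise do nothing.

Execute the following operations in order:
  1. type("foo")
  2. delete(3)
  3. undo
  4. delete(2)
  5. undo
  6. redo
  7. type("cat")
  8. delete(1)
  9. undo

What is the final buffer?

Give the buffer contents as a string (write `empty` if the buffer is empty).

Answer: fcat

Derivation:
After op 1 (type): buf='foo' undo_depth=1 redo_depth=0
After op 2 (delete): buf='(empty)' undo_depth=2 redo_depth=0
After op 3 (undo): buf='foo' undo_depth=1 redo_depth=1
After op 4 (delete): buf='f' undo_depth=2 redo_depth=0
After op 5 (undo): buf='foo' undo_depth=1 redo_depth=1
After op 6 (redo): buf='f' undo_depth=2 redo_depth=0
After op 7 (type): buf='fcat' undo_depth=3 redo_depth=0
After op 8 (delete): buf='fca' undo_depth=4 redo_depth=0
After op 9 (undo): buf='fcat' undo_depth=3 redo_depth=1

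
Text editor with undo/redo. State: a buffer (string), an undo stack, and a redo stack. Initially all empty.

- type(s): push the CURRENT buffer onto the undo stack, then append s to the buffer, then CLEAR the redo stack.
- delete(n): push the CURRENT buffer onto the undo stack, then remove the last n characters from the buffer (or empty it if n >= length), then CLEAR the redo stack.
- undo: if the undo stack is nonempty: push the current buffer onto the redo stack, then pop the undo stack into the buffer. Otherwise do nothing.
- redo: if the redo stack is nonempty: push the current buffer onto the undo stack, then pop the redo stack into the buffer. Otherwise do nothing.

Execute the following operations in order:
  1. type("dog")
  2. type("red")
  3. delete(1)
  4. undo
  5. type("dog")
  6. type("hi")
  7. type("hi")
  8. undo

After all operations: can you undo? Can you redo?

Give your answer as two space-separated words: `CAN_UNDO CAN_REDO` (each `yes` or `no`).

Answer: yes yes

Derivation:
After op 1 (type): buf='dog' undo_depth=1 redo_depth=0
After op 2 (type): buf='dogred' undo_depth=2 redo_depth=0
After op 3 (delete): buf='dogre' undo_depth=3 redo_depth=0
After op 4 (undo): buf='dogred' undo_depth=2 redo_depth=1
After op 5 (type): buf='dogreddog' undo_depth=3 redo_depth=0
After op 6 (type): buf='dogreddoghi' undo_depth=4 redo_depth=0
After op 7 (type): buf='dogreddoghihi' undo_depth=5 redo_depth=0
After op 8 (undo): buf='dogreddoghi' undo_depth=4 redo_depth=1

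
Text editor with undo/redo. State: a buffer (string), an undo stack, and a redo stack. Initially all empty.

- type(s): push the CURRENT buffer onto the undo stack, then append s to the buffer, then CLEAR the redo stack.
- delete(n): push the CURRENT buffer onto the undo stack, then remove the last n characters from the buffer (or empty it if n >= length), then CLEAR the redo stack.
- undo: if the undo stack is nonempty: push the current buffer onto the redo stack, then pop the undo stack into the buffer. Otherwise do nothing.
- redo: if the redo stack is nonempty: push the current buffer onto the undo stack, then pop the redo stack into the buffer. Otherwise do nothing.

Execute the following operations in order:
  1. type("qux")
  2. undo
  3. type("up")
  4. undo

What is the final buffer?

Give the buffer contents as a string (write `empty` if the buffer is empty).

Answer: empty

Derivation:
After op 1 (type): buf='qux' undo_depth=1 redo_depth=0
After op 2 (undo): buf='(empty)' undo_depth=0 redo_depth=1
After op 3 (type): buf='up' undo_depth=1 redo_depth=0
After op 4 (undo): buf='(empty)' undo_depth=0 redo_depth=1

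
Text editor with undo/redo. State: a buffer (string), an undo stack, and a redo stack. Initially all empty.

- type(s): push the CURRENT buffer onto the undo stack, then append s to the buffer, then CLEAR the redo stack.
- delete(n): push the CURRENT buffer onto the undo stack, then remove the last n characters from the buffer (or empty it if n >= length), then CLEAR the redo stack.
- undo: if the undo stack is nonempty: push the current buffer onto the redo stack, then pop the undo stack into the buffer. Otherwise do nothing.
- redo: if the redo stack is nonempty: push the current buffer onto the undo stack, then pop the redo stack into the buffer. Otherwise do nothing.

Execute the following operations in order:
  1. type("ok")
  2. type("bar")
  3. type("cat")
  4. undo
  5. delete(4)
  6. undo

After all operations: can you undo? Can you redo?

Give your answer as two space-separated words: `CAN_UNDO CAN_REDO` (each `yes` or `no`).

After op 1 (type): buf='ok' undo_depth=1 redo_depth=0
After op 2 (type): buf='okbar' undo_depth=2 redo_depth=0
After op 3 (type): buf='okbarcat' undo_depth=3 redo_depth=0
After op 4 (undo): buf='okbar' undo_depth=2 redo_depth=1
After op 5 (delete): buf='o' undo_depth=3 redo_depth=0
After op 6 (undo): buf='okbar' undo_depth=2 redo_depth=1

Answer: yes yes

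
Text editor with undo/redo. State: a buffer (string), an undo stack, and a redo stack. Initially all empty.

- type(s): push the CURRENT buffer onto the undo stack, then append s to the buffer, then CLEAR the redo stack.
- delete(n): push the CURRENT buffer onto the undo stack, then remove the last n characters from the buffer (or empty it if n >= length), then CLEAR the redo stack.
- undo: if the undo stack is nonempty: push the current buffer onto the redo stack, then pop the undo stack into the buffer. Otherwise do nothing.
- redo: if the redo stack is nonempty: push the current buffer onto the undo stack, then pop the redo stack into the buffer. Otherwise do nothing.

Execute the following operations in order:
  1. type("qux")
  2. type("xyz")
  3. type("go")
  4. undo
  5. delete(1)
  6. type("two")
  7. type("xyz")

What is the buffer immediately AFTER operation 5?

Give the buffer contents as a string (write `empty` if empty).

After op 1 (type): buf='qux' undo_depth=1 redo_depth=0
After op 2 (type): buf='quxxyz' undo_depth=2 redo_depth=0
After op 3 (type): buf='quxxyzgo' undo_depth=3 redo_depth=0
After op 4 (undo): buf='quxxyz' undo_depth=2 redo_depth=1
After op 5 (delete): buf='quxxy' undo_depth=3 redo_depth=0

Answer: quxxy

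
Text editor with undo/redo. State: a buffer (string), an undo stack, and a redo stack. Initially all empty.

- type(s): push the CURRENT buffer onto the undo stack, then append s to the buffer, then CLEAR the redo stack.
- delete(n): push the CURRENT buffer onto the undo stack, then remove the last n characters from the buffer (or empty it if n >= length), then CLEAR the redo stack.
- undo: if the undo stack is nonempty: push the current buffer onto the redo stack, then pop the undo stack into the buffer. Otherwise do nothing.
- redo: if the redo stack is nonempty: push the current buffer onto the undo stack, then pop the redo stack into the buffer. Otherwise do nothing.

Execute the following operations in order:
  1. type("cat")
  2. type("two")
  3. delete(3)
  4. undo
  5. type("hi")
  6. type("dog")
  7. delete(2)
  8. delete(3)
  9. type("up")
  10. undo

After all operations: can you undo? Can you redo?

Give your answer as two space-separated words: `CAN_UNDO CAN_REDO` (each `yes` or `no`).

After op 1 (type): buf='cat' undo_depth=1 redo_depth=0
After op 2 (type): buf='cattwo' undo_depth=2 redo_depth=0
After op 3 (delete): buf='cat' undo_depth=3 redo_depth=0
After op 4 (undo): buf='cattwo' undo_depth=2 redo_depth=1
After op 5 (type): buf='cattwohi' undo_depth=3 redo_depth=0
After op 6 (type): buf='cattwohidog' undo_depth=4 redo_depth=0
After op 7 (delete): buf='cattwohid' undo_depth=5 redo_depth=0
After op 8 (delete): buf='cattwo' undo_depth=6 redo_depth=0
After op 9 (type): buf='cattwoup' undo_depth=7 redo_depth=0
After op 10 (undo): buf='cattwo' undo_depth=6 redo_depth=1

Answer: yes yes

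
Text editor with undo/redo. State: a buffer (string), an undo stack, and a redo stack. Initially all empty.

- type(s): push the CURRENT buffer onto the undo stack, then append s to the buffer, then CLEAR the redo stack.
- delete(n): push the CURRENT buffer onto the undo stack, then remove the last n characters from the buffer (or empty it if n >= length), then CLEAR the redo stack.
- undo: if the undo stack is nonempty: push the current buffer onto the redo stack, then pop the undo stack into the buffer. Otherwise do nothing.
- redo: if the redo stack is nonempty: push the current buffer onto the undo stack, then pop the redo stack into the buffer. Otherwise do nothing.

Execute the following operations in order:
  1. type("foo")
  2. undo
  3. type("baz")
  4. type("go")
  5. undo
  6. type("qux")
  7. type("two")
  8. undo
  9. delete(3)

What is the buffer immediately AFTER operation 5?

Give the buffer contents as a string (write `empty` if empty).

After op 1 (type): buf='foo' undo_depth=1 redo_depth=0
After op 2 (undo): buf='(empty)' undo_depth=0 redo_depth=1
After op 3 (type): buf='baz' undo_depth=1 redo_depth=0
After op 4 (type): buf='bazgo' undo_depth=2 redo_depth=0
After op 5 (undo): buf='baz' undo_depth=1 redo_depth=1

Answer: baz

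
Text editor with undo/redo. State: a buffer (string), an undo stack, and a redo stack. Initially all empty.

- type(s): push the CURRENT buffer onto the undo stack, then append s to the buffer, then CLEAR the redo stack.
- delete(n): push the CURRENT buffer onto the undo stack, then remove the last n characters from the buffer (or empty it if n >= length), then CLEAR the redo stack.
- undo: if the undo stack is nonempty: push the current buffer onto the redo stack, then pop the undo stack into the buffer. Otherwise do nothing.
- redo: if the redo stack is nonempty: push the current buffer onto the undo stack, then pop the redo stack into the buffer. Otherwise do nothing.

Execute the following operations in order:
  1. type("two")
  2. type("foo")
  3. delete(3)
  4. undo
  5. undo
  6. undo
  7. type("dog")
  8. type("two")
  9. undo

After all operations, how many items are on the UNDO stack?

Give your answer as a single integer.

After op 1 (type): buf='two' undo_depth=1 redo_depth=0
After op 2 (type): buf='twofoo' undo_depth=2 redo_depth=0
After op 3 (delete): buf='two' undo_depth=3 redo_depth=0
After op 4 (undo): buf='twofoo' undo_depth=2 redo_depth=1
After op 5 (undo): buf='two' undo_depth=1 redo_depth=2
After op 6 (undo): buf='(empty)' undo_depth=0 redo_depth=3
After op 7 (type): buf='dog' undo_depth=1 redo_depth=0
After op 8 (type): buf='dogtwo' undo_depth=2 redo_depth=0
After op 9 (undo): buf='dog' undo_depth=1 redo_depth=1

Answer: 1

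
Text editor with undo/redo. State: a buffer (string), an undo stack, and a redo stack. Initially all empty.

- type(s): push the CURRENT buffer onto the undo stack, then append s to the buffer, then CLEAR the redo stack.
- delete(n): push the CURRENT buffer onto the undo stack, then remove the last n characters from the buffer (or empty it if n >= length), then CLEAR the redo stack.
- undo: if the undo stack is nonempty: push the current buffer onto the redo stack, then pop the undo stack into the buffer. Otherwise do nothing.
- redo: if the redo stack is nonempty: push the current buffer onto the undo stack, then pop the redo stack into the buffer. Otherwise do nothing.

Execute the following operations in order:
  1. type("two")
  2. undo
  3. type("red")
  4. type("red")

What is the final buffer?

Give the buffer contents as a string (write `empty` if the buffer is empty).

After op 1 (type): buf='two' undo_depth=1 redo_depth=0
After op 2 (undo): buf='(empty)' undo_depth=0 redo_depth=1
After op 3 (type): buf='red' undo_depth=1 redo_depth=0
After op 4 (type): buf='redred' undo_depth=2 redo_depth=0

Answer: redred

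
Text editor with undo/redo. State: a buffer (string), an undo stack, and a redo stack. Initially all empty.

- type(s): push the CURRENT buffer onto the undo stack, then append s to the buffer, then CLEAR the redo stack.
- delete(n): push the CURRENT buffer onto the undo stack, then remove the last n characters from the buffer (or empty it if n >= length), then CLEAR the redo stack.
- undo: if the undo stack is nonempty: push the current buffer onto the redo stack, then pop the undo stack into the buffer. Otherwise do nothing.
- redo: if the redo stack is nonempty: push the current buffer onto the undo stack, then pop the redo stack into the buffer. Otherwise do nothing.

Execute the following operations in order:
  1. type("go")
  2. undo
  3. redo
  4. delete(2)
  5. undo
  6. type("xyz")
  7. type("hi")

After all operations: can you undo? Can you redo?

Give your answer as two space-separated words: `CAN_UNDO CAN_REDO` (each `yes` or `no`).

Answer: yes no

Derivation:
After op 1 (type): buf='go' undo_depth=1 redo_depth=0
After op 2 (undo): buf='(empty)' undo_depth=0 redo_depth=1
After op 3 (redo): buf='go' undo_depth=1 redo_depth=0
After op 4 (delete): buf='(empty)' undo_depth=2 redo_depth=0
After op 5 (undo): buf='go' undo_depth=1 redo_depth=1
After op 6 (type): buf='goxyz' undo_depth=2 redo_depth=0
After op 7 (type): buf='goxyzhi' undo_depth=3 redo_depth=0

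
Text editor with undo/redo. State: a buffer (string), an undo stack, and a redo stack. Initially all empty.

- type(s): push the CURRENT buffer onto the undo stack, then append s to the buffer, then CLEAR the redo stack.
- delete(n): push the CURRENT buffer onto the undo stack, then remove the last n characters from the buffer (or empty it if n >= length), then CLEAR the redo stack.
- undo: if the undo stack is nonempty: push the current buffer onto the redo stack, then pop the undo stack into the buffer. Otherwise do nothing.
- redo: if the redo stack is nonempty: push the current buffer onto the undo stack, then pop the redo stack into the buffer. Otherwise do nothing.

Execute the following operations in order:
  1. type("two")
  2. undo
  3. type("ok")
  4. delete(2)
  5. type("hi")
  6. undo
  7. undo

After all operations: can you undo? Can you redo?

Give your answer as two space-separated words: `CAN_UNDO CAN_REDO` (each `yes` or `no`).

After op 1 (type): buf='two' undo_depth=1 redo_depth=0
After op 2 (undo): buf='(empty)' undo_depth=0 redo_depth=1
After op 3 (type): buf='ok' undo_depth=1 redo_depth=0
After op 4 (delete): buf='(empty)' undo_depth=2 redo_depth=0
After op 5 (type): buf='hi' undo_depth=3 redo_depth=0
After op 6 (undo): buf='(empty)' undo_depth=2 redo_depth=1
After op 7 (undo): buf='ok' undo_depth=1 redo_depth=2

Answer: yes yes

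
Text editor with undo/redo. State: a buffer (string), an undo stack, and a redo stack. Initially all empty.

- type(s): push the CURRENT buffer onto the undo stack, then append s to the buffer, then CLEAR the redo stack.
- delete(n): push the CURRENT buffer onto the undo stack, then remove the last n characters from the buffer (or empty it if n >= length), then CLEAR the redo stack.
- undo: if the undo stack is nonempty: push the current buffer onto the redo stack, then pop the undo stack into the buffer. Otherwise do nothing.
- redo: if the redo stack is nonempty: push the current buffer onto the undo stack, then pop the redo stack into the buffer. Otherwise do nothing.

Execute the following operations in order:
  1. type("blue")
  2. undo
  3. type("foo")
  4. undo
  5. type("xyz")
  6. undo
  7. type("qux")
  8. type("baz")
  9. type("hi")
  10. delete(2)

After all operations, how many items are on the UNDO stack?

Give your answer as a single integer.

Answer: 4

Derivation:
After op 1 (type): buf='blue' undo_depth=1 redo_depth=0
After op 2 (undo): buf='(empty)' undo_depth=0 redo_depth=1
After op 3 (type): buf='foo' undo_depth=1 redo_depth=0
After op 4 (undo): buf='(empty)' undo_depth=0 redo_depth=1
After op 5 (type): buf='xyz' undo_depth=1 redo_depth=0
After op 6 (undo): buf='(empty)' undo_depth=0 redo_depth=1
After op 7 (type): buf='qux' undo_depth=1 redo_depth=0
After op 8 (type): buf='quxbaz' undo_depth=2 redo_depth=0
After op 9 (type): buf='quxbazhi' undo_depth=3 redo_depth=0
After op 10 (delete): buf='quxbaz' undo_depth=4 redo_depth=0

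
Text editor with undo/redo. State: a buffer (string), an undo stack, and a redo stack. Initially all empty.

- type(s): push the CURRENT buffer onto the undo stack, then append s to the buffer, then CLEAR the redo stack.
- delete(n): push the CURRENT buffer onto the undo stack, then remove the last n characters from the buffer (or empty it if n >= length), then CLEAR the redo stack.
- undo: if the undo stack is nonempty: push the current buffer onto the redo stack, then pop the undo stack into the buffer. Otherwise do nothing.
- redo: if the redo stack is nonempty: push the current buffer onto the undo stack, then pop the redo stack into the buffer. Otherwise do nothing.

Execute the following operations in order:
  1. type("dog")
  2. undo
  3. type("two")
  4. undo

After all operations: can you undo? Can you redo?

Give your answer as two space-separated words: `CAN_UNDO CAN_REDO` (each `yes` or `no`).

After op 1 (type): buf='dog' undo_depth=1 redo_depth=0
After op 2 (undo): buf='(empty)' undo_depth=0 redo_depth=1
After op 3 (type): buf='two' undo_depth=1 redo_depth=0
After op 4 (undo): buf='(empty)' undo_depth=0 redo_depth=1

Answer: no yes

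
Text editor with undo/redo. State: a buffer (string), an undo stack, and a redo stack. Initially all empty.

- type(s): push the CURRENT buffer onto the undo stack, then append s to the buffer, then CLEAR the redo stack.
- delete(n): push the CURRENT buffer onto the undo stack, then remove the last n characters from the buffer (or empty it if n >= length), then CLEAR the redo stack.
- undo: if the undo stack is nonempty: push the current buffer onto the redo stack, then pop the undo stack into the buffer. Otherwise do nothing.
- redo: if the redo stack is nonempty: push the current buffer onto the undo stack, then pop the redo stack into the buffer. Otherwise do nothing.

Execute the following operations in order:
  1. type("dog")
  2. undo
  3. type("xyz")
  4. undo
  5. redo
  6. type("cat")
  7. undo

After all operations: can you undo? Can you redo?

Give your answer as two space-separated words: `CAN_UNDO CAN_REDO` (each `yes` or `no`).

After op 1 (type): buf='dog' undo_depth=1 redo_depth=0
After op 2 (undo): buf='(empty)' undo_depth=0 redo_depth=1
After op 3 (type): buf='xyz' undo_depth=1 redo_depth=0
After op 4 (undo): buf='(empty)' undo_depth=0 redo_depth=1
After op 5 (redo): buf='xyz' undo_depth=1 redo_depth=0
After op 6 (type): buf='xyzcat' undo_depth=2 redo_depth=0
After op 7 (undo): buf='xyz' undo_depth=1 redo_depth=1

Answer: yes yes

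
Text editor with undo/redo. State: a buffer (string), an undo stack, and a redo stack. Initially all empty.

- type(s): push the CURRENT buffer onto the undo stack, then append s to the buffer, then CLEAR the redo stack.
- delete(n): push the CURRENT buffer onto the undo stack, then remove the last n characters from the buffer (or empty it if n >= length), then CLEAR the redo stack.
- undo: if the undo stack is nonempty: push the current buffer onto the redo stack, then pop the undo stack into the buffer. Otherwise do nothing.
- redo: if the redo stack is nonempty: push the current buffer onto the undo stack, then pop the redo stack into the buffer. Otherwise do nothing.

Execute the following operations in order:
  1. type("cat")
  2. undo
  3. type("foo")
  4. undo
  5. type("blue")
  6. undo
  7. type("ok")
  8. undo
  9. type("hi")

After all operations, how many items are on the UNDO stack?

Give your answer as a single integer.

After op 1 (type): buf='cat' undo_depth=1 redo_depth=0
After op 2 (undo): buf='(empty)' undo_depth=0 redo_depth=1
After op 3 (type): buf='foo' undo_depth=1 redo_depth=0
After op 4 (undo): buf='(empty)' undo_depth=0 redo_depth=1
After op 5 (type): buf='blue' undo_depth=1 redo_depth=0
After op 6 (undo): buf='(empty)' undo_depth=0 redo_depth=1
After op 7 (type): buf='ok' undo_depth=1 redo_depth=0
After op 8 (undo): buf='(empty)' undo_depth=0 redo_depth=1
After op 9 (type): buf='hi' undo_depth=1 redo_depth=0

Answer: 1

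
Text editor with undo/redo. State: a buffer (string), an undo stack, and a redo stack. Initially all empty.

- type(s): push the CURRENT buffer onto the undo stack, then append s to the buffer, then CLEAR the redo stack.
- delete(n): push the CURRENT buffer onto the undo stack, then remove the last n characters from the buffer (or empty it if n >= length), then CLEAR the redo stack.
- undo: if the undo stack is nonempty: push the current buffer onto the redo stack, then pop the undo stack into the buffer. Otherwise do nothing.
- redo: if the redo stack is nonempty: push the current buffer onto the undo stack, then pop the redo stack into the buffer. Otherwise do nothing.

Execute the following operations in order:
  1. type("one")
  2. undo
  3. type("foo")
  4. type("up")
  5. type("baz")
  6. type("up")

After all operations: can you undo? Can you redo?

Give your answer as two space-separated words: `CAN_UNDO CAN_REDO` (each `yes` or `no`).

Answer: yes no

Derivation:
After op 1 (type): buf='one' undo_depth=1 redo_depth=0
After op 2 (undo): buf='(empty)' undo_depth=0 redo_depth=1
After op 3 (type): buf='foo' undo_depth=1 redo_depth=0
After op 4 (type): buf='fooup' undo_depth=2 redo_depth=0
After op 5 (type): buf='fooupbaz' undo_depth=3 redo_depth=0
After op 6 (type): buf='fooupbazup' undo_depth=4 redo_depth=0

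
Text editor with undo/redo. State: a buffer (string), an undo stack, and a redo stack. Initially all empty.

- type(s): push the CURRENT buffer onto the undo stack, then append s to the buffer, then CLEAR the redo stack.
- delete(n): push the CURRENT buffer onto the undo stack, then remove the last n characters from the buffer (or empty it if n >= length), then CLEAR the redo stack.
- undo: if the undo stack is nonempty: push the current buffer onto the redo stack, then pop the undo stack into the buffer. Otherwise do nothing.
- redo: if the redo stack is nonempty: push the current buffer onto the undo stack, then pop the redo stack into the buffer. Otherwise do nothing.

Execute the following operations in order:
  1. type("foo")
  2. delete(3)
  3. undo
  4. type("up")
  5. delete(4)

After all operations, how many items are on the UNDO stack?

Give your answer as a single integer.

Answer: 3

Derivation:
After op 1 (type): buf='foo' undo_depth=1 redo_depth=0
After op 2 (delete): buf='(empty)' undo_depth=2 redo_depth=0
After op 3 (undo): buf='foo' undo_depth=1 redo_depth=1
After op 4 (type): buf='fooup' undo_depth=2 redo_depth=0
After op 5 (delete): buf='f' undo_depth=3 redo_depth=0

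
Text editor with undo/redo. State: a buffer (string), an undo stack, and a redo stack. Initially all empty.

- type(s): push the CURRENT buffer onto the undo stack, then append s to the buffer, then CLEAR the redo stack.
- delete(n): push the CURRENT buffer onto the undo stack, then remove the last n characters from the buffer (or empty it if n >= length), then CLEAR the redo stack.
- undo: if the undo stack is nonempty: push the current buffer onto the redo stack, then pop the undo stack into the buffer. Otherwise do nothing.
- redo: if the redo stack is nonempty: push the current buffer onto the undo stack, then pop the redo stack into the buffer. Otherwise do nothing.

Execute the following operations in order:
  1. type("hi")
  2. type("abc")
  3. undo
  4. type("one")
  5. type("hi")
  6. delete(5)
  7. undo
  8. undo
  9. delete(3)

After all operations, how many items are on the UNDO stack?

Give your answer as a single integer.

Answer: 3

Derivation:
After op 1 (type): buf='hi' undo_depth=1 redo_depth=0
After op 2 (type): buf='hiabc' undo_depth=2 redo_depth=0
After op 3 (undo): buf='hi' undo_depth=1 redo_depth=1
After op 4 (type): buf='hione' undo_depth=2 redo_depth=0
After op 5 (type): buf='hionehi' undo_depth=3 redo_depth=0
After op 6 (delete): buf='hi' undo_depth=4 redo_depth=0
After op 7 (undo): buf='hionehi' undo_depth=3 redo_depth=1
After op 8 (undo): buf='hione' undo_depth=2 redo_depth=2
After op 9 (delete): buf='hi' undo_depth=3 redo_depth=0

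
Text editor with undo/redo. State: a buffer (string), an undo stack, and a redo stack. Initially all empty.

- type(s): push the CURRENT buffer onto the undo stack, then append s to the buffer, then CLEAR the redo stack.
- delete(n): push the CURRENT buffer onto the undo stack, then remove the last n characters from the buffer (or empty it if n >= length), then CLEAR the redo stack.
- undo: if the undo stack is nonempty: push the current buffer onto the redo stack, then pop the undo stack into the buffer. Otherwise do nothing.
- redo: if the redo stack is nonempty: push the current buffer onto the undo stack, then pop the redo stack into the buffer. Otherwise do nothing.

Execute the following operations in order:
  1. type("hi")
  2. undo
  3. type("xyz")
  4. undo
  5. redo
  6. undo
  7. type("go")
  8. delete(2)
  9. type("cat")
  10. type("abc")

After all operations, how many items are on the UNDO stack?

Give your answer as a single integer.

Answer: 4

Derivation:
After op 1 (type): buf='hi' undo_depth=1 redo_depth=0
After op 2 (undo): buf='(empty)' undo_depth=0 redo_depth=1
After op 3 (type): buf='xyz' undo_depth=1 redo_depth=0
After op 4 (undo): buf='(empty)' undo_depth=0 redo_depth=1
After op 5 (redo): buf='xyz' undo_depth=1 redo_depth=0
After op 6 (undo): buf='(empty)' undo_depth=0 redo_depth=1
After op 7 (type): buf='go' undo_depth=1 redo_depth=0
After op 8 (delete): buf='(empty)' undo_depth=2 redo_depth=0
After op 9 (type): buf='cat' undo_depth=3 redo_depth=0
After op 10 (type): buf='catabc' undo_depth=4 redo_depth=0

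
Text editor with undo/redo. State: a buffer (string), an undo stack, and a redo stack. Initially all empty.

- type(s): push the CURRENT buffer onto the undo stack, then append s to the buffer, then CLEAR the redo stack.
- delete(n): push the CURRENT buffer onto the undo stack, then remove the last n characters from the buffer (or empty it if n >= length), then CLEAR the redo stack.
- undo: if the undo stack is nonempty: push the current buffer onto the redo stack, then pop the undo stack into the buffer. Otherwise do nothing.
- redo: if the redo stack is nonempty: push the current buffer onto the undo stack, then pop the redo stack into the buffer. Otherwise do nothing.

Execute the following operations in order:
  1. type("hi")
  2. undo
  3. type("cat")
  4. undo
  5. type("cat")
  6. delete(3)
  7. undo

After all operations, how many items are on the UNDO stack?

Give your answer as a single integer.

Answer: 1

Derivation:
After op 1 (type): buf='hi' undo_depth=1 redo_depth=0
After op 2 (undo): buf='(empty)' undo_depth=0 redo_depth=1
After op 3 (type): buf='cat' undo_depth=1 redo_depth=0
After op 4 (undo): buf='(empty)' undo_depth=0 redo_depth=1
After op 5 (type): buf='cat' undo_depth=1 redo_depth=0
After op 6 (delete): buf='(empty)' undo_depth=2 redo_depth=0
After op 7 (undo): buf='cat' undo_depth=1 redo_depth=1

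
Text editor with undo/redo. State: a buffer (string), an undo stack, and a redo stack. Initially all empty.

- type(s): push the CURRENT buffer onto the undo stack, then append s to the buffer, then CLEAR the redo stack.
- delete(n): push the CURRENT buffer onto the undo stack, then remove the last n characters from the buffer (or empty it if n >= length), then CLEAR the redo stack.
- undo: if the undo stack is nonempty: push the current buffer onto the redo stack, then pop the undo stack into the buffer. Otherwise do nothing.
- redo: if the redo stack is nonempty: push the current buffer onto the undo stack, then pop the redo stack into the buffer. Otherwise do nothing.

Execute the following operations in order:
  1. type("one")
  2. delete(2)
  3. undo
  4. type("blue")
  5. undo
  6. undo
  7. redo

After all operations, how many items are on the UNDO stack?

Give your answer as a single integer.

Answer: 1

Derivation:
After op 1 (type): buf='one' undo_depth=1 redo_depth=0
After op 2 (delete): buf='o' undo_depth=2 redo_depth=0
After op 3 (undo): buf='one' undo_depth=1 redo_depth=1
After op 4 (type): buf='oneblue' undo_depth=2 redo_depth=0
After op 5 (undo): buf='one' undo_depth=1 redo_depth=1
After op 6 (undo): buf='(empty)' undo_depth=0 redo_depth=2
After op 7 (redo): buf='one' undo_depth=1 redo_depth=1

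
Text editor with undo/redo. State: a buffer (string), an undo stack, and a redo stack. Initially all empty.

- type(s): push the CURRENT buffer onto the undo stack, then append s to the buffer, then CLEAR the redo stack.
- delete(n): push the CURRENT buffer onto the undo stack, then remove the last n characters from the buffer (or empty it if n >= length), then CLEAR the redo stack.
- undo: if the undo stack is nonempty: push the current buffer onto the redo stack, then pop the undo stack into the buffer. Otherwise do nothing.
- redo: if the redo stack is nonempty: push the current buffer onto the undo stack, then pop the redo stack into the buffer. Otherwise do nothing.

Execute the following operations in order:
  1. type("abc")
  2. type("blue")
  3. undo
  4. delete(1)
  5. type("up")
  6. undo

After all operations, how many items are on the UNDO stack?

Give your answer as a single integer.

After op 1 (type): buf='abc' undo_depth=1 redo_depth=0
After op 2 (type): buf='abcblue' undo_depth=2 redo_depth=0
After op 3 (undo): buf='abc' undo_depth=1 redo_depth=1
After op 4 (delete): buf='ab' undo_depth=2 redo_depth=0
After op 5 (type): buf='abup' undo_depth=3 redo_depth=0
After op 6 (undo): buf='ab' undo_depth=2 redo_depth=1

Answer: 2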